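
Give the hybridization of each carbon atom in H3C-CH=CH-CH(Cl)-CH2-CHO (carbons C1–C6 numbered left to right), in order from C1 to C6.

C1 has 4 σ bonds: steric number 4 → sp3.
C2: 3 σ bonds, plus one π bond; 3 regions of electron density → sp2.
C3: 3 σ bonds, plus one π bond — 3 electron domains, sp2.
C4 is sp3: 4 σ bonds, 4 electron-density regions.
C5: 4 σ bonds — 4 electron domains, sp3.
C6: 3 σ bonds, plus one π bond — 3 electron domains, sp2.

C1 sp3, C2 sp2, C3 sp2, C4 sp3, C5 sp3, C6 sp2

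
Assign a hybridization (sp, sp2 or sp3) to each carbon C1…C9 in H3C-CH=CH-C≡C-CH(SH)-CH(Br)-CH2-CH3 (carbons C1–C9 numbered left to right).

C1 sp3, C2 sp2, C3 sp2, C4 sp, C5 sp, C6 sp3, C7 sp3, C8 sp3, C9 sp3

C1: 4 σ bonds — 4 electron domains, sp3.
C2 has 3 σ bonds, plus one π bond: steric number 3 → sp2.
C3: 3 σ bonds, plus one π bond; 3 regions of electron density → sp2.
C4: 2 σ bonds, plus two π bonds; 2 regions of electron density → sp.
C5 has 2 σ bonds, plus two π bonds: steric number 2 → sp.
C6: 4 σ bonds; 4 regions of electron density → sp3.
C7 — 4 σ bonds. Steric number 4, so sp3.
C8: 4 σ bonds; 4 regions of electron density → sp3.
C9: 4 σ bonds; 4 regions of electron density → sp3.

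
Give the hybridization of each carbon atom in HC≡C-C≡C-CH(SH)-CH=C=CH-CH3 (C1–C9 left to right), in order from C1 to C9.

C1 sp, C2 sp, C3 sp, C4 sp, C5 sp3, C6 sp2, C7 sp, C8 sp2, C9 sp3

C1: 2 σ bonds, plus two π bonds — 2 electron domains, sp.
C2 — 2 σ bonds, plus two π bonds. Steric number 2, so sp.
C3 carries 2 σ bonds, plus two π bonds, giving a steric number of 2, so it is sp.
C4 — 2 σ bonds, plus two π bonds. Steric number 2, so sp.
C5 — 4 σ bonds. Steric number 4, so sp3.
C6 — 3 σ bonds, plus one π bond. Steric number 3, so sp2.
C7 carries 2 σ bonds, plus two π bonds, giving a steric number of 2, so it is sp.
C8 is sp2: 3 σ bonds, plus one π bond, 3 electron-density regions.
C9: 4 σ bonds — 4 electron domains, sp3.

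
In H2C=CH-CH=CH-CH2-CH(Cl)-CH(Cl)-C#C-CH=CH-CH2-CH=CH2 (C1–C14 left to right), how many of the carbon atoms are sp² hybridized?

C1: sp2 ✓
C2: sp2 ✓
C3: sp2 ✓
C4: sp2 ✓
C5: sp3
C6: sp3
C7: sp3
C8: sp
C9: sp
C10: sp2 ✓
C11: sp2 ✓
C12: sp3
C13: sp2 ✓
C14: sp2 ✓
C1, C2, C3, C4, C10, C11, C13, C14 → 8 sp2 carbons.

8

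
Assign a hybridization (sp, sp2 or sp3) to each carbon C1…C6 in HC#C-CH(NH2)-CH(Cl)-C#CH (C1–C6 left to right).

C1 sp, C2 sp, C3 sp3, C4 sp3, C5 sp, C6 sp

C1 — 2 σ bonds, plus two π bonds. Steric number 2, so sp.
C2 (2 σ bonds, plus two π bonds) has steric number 2: sp.
C3 — 4 σ bonds. Steric number 4, so sp3.
C4 (4 σ bonds) has steric number 4: sp3.
C5: 2 σ bonds, plus two π bonds — 2 electron domains, sp.
C6 has 2 σ bonds, plus two π bonds: steric number 2 → sp.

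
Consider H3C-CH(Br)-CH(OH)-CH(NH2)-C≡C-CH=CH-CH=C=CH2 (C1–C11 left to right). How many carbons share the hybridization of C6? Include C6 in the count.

C6 is sp (two π bonds).
C1: sp3
C2: sp3
C3: sp3
C4: sp3
C5: sp ✓
C6: sp ✓
C7: sp2
C8: sp2
C9: sp2
C10: sp ✓
C11: sp2
3 carbons are sp.

3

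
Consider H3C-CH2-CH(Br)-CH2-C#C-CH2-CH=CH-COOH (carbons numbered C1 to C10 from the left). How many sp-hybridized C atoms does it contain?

C1: sp3
C2: sp3
C3: sp3
C4: sp3
C5: sp ✓
C6: sp ✓
C7: sp3
C8: sp2
C9: sp2
C10: sp2
C5, C6 → 2 sp carbons.

2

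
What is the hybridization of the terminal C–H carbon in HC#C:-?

sp

The terminal C–H carbon — 2 σ bonds, plus two π bonds. Steric number 2, so sp.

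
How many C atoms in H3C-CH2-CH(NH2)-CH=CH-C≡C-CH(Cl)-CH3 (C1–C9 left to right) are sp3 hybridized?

C1: sp3 ✓
C2: sp3 ✓
C3: sp3 ✓
C4: sp2
C5: sp2
C6: sp
C7: sp
C8: sp3 ✓
C9: sp3 ✓
C1, C2, C3, C8, C9 → 5 sp3 carbons.

5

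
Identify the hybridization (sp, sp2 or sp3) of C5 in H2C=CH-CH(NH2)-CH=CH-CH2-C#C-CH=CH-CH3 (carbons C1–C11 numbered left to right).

C5 carries 3 σ bonds, plus one π bond, giving a steric number of 3, so it is sp2.

sp2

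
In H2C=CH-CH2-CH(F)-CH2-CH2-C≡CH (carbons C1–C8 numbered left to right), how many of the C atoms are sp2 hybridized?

2

C1: sp2 ✓
C2: sp2 ✓
C3: sp3
C4: sp3
C5: sp3
C6: sp3
C7: sp
C8: sp
C1, C2 → 2 sp2 carbons.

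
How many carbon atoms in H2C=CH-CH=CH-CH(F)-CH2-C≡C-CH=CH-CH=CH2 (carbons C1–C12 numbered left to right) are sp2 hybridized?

8

C1: sp2 ✓
C2: sp2 ✓
C3: sp2 ✓
C4: sp2 ✓
C5: sp3
C6: sp3
C7: sp
C8: sp
C9: sp2 ✓
C10: sp2 ✓
C11: sp2 ✓
C12: sp2 ✓
C1, C2, C3, C4, C9, C10, C11, C12 → 8 sp2 carbons.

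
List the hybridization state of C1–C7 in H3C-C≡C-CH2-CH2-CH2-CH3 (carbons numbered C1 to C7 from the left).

C1 sp3, C2 sp, C3 sp, C4 sp3, C5 sp3, C6 sp3, C7 sp3

C1 — 4 σ bonds. Steric number 4, so sp3.
C2 — 2 σ bonds, plus two π bonds. Steric number 2, so sp.
C3 carries 2 σ bonds, plus two π bonds, giving a steric number of 2, so it is sp.
C4 carries 4 σ bonds, giving a steric number of 4, so it is sp3.
C5 has 4 σ bonds: steric number 4 → sp3.
C6: 4 σ bonds; 4 regions of electron density → sp3.
C7 carries 4 σ bonds, giving a steric number of 4, so it is sp3.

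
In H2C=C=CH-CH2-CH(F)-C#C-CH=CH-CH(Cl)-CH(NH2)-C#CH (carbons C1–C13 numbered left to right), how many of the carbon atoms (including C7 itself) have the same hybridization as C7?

5

C7 is sp (two π bonds).
C1: sp2
C2: sp ✓
C3: sp2
C4: sp3
C5: sp3
C6: sp ✓
C7: sp ✓
C8: sp2
C9: sp2
C10: sp3
C11: sp3
C12: sp ✓
C13: sp ✓
5 carbons are sp.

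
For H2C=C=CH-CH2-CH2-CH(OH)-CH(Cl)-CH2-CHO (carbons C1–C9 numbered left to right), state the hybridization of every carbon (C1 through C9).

C1 is sp2: 3 σ bonds, plus one π bond, 3 electron-density regions.
C2: 2 σ bonds, plus two π bonds; 2 regions of electron density → sp.
C3 is sp2: 3 σ bonds, plus one π bond, 3 electron-density regions.
C4: 4 σ bonds — 4 electron domains, sp3.
C5 — 4 σ bonds. Steric number 4, so sp3.
C6 — 4 σ bonds. Steric number 4, so sp3.
C7 is sp3: 4 σ bonds, 4 electron-density regions.
C8: 4 σ bonds — 4 electron domains, sp3.
C9 is sp2: 3 σ bonds, plus one π bond, 3 electron-density regions.

C1 sp2, C2 sp, C3 sp2, C4 sp3, C5 sp3, C6 sp3, C7 sp3, C8 sp3, C9 sp2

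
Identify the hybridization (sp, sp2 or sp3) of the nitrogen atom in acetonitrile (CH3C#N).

sp

N has one σ bond and one lone pair: steric number 2 → sp.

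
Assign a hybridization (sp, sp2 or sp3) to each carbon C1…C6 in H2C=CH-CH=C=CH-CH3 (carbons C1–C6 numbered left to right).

C1: 3 σ bonds, plus one π bond; 3 regions of electron density → sp2.
C2 carries 3 σ bonds, plus one π bond, giving a steric number of 3, so it is sp2.
C3 has 3 σ bonds, plus one π bond: steric number 3 → sp2.
C4 — 2 σ bonds, plus two π bonds. Steric number 2, so sp.
C5 — 3 σ bonds, plus one π bond. Steric number 3, so sp2.
C6: 4 σ bonds; 4 regions of electron density → sp3.

C1 sp2, C2 sp2, C3 sp2, C4 sp, C5 sp2, C6 sp3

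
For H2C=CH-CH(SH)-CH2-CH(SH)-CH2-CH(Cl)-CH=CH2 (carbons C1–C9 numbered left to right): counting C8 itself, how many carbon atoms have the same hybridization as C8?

C8 is sp2 (one π bond).
C1: sp2 ✓
C2: sp2 ✓
C3: sp3
C4: sp3
C5: sp3
C6: sp3
C7: sp3
C8: sp2 ✓
C9: sp2 ✓
4 carbons are sp2.

4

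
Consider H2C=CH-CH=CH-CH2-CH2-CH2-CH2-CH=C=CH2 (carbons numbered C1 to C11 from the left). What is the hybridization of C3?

C3 has 3 σ bonds, plus one π bond: steric number 3 → sp2.

sp^2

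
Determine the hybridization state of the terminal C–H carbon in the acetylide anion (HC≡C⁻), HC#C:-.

sp

The terminal C–H carbon: 2 σ bonds, plus two π bonds; 2 regions of electron density → sp.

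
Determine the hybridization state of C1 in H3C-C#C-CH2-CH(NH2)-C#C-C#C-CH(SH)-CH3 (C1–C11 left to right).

C1: 4 σ bonds; 4 regions of electron density → sp3.

sp³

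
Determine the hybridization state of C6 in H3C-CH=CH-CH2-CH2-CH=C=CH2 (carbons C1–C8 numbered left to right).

sp^2

C6: 3 σ bonds, plus one π bond — 3 electron domains, sp2.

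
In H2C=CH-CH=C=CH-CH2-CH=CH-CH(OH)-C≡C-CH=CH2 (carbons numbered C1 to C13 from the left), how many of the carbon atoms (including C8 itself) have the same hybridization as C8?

C8 is sp2 (one π bond).
C1: sp2 ✓
C2: sp2 ✓
C3: sp2 ✓
C4: sp
C5: sp2 ✓
C6: sp3
C7: sp2 ✓
C8: sp2 ✓
C9: sp3
C10: sp
C11: sp
C12: sp2 ✓
C13: sp2 ✓
8 carbons are sp2.

8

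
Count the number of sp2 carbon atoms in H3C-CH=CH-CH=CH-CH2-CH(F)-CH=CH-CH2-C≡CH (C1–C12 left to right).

6

C1: sp3
C2: sp2 ✓
C3: sp2 ✓
C4: sp2 ✓
C5: sp2 ✓
C6: sp3
C7: sp3
C8: sp2 ✓
C9: sp2 ✓
C10: sp3
C11: sp
C12: sp
C2, C3, C4, C5, C8, C9 → 6 sp2 carbons.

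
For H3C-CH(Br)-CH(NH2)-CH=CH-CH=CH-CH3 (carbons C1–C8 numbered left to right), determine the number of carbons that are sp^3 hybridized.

4

C1: sp3 ✓
C2: sp3 ✓
C3: sp3 ✓
C4: sp2
C5: sp2
C6: sp2
C7: sp2
C8: sp3 ✓
C1, C2, C3, C8 → 4 sp3 carbons.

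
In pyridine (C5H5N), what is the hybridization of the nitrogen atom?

sp²

N has two σ bonds and one lone pair in the ring plane (steric number 3 → sp2); its p orbital contributes one electron to the aromatic π system via the C=N double bond.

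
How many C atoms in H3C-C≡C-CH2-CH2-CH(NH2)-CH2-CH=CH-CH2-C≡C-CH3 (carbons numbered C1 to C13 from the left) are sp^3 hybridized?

C1: sp3 ✓
C2: sp
C3: sp
C4: sp3 ✓
C5: sp3 ✓
C6: sp3 ✓
C7: sp3 ✓
C8: sp2
C9: sp2
C10: sp3 ✓
C11: sp
C12: sp
C13: sp3 ✓
C1, C4, C5, C6, C7, C10, C13 → 7 sp3 carbons.

7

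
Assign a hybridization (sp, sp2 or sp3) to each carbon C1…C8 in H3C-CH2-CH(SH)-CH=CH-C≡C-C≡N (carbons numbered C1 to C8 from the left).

C1 (4 σ bonds) has steric number 4: sp3.
C2: 4 σ bonds; 4 regions of electron density → sp3.
C3 (4 σ bonds) has steric number 4: sp3.
C4 (3 σ bonds, plus one π bond) has steric number 3: sp2.
C5: 3 σ bonds, plus one π bond; 3 regions of electron density → sp2.
C6 (2 σ bonds, plus two π bonds) has steric number 2: sp.
C7: 2 σ bonds, plus two π bonds; 2 regions of electron density → sp.
C8: 2 σ bonds, plus two π bonds; 2 regions of electron density → sp.

C1 sp3, C2 sp3, C3 sp3, C4 sp2, C5 sp2, C6 sp, C7 sp, C8 sp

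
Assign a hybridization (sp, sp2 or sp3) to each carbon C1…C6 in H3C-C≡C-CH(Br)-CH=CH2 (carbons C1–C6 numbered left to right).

C1 — 4 σ bonds. Steric number 4, so sp3.
C2 (2 σ bonds, plus two π bonds) has steric number 2: sp.
C3 carries 2 σ bonds, plus two π bonds, giving a steric number of 2, so it is sp.
C4 has 4 σ bonds: steric number 4 → sp3.
C5 has 3 σ bonds, plus one π bond: steric number 3 → sp2.
C6: 3 σ bonds, plus one π bond — 3 electron domains, sp2.

C1 sp3, C2 sp, C3 sp, C4 sp3, C5 sp2, C6 sp2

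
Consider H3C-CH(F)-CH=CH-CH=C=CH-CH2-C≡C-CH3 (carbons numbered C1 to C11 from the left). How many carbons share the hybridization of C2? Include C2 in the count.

4

C2 is sp3 (only σ bonds).
C1: sp3 ✓
C2: sp3 ✓
C3: sp2
C4: sp2
C5: sp2
C6: sp
C7: sp2
C8: sp3 ✓
C9: sp
C10: sp
C11: sp3 ✓
4 carbons are sp3.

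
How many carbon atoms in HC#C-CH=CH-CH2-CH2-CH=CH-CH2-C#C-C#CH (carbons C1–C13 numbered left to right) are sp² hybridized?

C1: sp
C2: sp
C3: sp2 ✓
C4: sp2 ✓
C5: sp3
C6: sp3
C7: sp2 ✓
C8: sp2 ✓
C9: sp3
C10: sp
C11: sp
C12: sp
C13: sp
C3, C4, C7, C8 → 4 sp2 carbons.

4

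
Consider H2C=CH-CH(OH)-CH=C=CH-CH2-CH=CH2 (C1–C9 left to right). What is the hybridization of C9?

C9: 3 σ bonds, plus one π bond; 3 regions of electron density → sp2.

sp^2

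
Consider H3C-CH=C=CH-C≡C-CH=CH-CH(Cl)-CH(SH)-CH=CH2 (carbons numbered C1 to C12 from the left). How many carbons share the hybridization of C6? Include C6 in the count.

C6 is sp (two π bonds).
C1: sp3
C2: sp2
C3: sp ✓
C4: sp2
C5: sp ✓
C6: sp ✓
C7: sp2
C8: sp2
C9: sp3
C10: sp3
C11: sp2
C12: sp2
3 carbons are sp.

3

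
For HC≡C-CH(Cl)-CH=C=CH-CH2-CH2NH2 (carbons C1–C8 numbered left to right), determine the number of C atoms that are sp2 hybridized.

C1: sp
C2: sp
C3: sp3
C4: sp2 ✓
C5: sp
C6: sp2 ✓
C7: sp3
C8: sp3
C4, C6 → 2 sp2 carbons.

2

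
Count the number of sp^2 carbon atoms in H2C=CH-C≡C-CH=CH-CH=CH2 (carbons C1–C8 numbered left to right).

C1: sp2 ✓
C2: sp2 ✓
C3: sp
C4: sp
C5: sp2 ✓
C6: sp2 ✓
C7: sp2 ✓
C8: sp2 ✓
C1, C2, C5, C6, C7, C8 → 6 sp2 carbons.

6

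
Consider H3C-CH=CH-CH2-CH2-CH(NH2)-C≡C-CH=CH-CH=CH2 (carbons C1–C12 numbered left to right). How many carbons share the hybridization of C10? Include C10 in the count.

6

C10 is sp2 (one π bond).
C1: sp3
C2: sp2 ✓
C3: sp2 ✓
C4: sp3
C5: sp3
C6: sp3
C7: sp
C8: sp
C9: sp2 ✓
C10: sp2 ✓
C11: sp2 ✓
C12: sp2 ✓
6 carbons are sp2.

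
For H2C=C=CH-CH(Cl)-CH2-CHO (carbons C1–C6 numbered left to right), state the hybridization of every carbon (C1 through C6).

C1 has 3 σ bonds, plus one π bond: steric number 3 → sp2.
C2 — 2 σ bonds, plus two π bonds. Steric number 2, so sp.
C3 has 3 σ bonds, plus one π bond: steric number 3 → sp2.
C4 carries 4 σ bonds, giving a steric number of 4, so it is sp3.
C5: 4 σ bonds; 4 regions of electron density → sp3.
C6 carries 3 σ bonds, plus one π bond, giving a steric number of 3, so it is sp2.

C1 sp2, C2 sp, C3 sp2, C4 sp3, C5 sp3, C6 sp2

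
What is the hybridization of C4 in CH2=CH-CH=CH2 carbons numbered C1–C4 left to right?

sp^2

C4 carries 3 σ bonds, plus one π bond, giving a steric number of 3, so it is sp2.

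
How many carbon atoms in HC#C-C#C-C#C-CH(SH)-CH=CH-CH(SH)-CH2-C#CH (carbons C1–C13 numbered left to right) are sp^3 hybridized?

C1: sp
C2: sp
C3: sp
C4: sp
C5: sp
C6: sp
C7: sp3 ✓
C8: sp2
C9: sp2
C10: sp3 ✓
C11: sp3 ✓
C12: sp
C13: sp
C7, C10, C11 → 3 sp3 carbons.

3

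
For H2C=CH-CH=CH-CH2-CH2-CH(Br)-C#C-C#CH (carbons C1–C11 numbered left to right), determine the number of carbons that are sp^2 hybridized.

C1: sp2 ✓
C2: sp2 ✓
C3: sp2 ✓
C4: sp2 ✓
C5: sp3
C6: sp3
C7: sp3
C8: sp
C9: sp
C10: sp
C11: sp
C1, C2, C3, C4 → 4 sp2 carbons.

4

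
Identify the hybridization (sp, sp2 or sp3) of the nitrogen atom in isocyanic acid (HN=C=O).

The nitrogen atom — 2 σ bonds and 1 lone pair, plus one π bond. Steric number 3, so sp2.

sp^2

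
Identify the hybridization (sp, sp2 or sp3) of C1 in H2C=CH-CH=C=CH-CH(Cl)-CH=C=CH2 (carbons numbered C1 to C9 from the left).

sp²

C1 — 3 σ bonds, plus one π bond. Steric number 3, so sp2.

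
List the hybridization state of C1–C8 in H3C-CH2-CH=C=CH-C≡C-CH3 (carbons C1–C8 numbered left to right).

C1: 4 σ bonds — 4 electron domains, sp3.
C2 (4 σ bonds) has steric number 4: sp3.
C3 has 3 σ bonds, plus one π bond: steric number 3 → sp2.
C4 is sp: 2 σ bonds, plus two π bonds, 2 electron-density regions.
C5: 3 σ bonds, plus one π bond — 3 electron domains, sp2.
C6 (2 σ bonds, plus two π bonds) has steric number 2: sp.
C7: 2 σ bonds, plus two π bonds; 2 regions of electron density → sp.
C8 is sp3: 4 σ bonds, 4 electron-density regions.

C1 sp3, C2 sp3, C3 sp2, C4 sp, C5 sp2, C6 sp, C7 sp, C8 sp3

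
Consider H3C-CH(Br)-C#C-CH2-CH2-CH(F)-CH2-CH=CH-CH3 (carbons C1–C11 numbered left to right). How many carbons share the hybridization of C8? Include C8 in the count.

C8 is sp3 (only σ bonds).
C1: sp3 ✓
C2: sp3 ✓
C3: sp
C4: sp
C5: sp3 ✓
C6: sp3 ✓
C7: sp3 ✓
C8: sp3 ✓
C9: sp2
C10: sp2
C11: sp3 ✓
7 carbons are sp3.

7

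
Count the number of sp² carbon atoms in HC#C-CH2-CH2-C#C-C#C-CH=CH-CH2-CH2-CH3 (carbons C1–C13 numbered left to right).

C1: sp
C2: sp
C3: sp3
C4: sp3
C5: sp
C6: sp
C7: sp
C8: sp
C9: sp2 ✓
C10: sp2 ✓
C11: sp3
C12: sp3
C13: sp3
C9, C10 → 2 sp2 carbons.

2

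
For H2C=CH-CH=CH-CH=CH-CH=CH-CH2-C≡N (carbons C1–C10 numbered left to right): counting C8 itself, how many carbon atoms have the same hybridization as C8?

C8 is sp2 (one π bond).
C1: sp2 ✓
C2: sp2 ✓
C3: sp2 ✓
C4: sp2 ✓
C5: sp2 ✓
C6: sp2 ✓
C7: sp2 ✓
C8: sp2 ✓
C9: sp3
C10: sp
8 carbons are sp2.

8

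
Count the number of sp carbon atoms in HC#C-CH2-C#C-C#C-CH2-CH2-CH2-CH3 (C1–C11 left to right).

6

C1: sp ✓
C2: sp ✓
C3: sp3
C4: sp ✓
C5: sp ✓
C6: sp ✓
C7: sp ✓
C8: sp3
C9: sp3
C10: sp3
C11: sp3
C1, C2, C4, C5, C6, C7 → 6 sp carbons.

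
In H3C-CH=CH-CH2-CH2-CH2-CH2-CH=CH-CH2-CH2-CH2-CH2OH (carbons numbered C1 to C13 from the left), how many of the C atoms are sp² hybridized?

4

C1: sp3
C2: sp2 ✓
C3: sp2 ✓
C4: sp3
C5: sp3
C6: sp3
C7: sp3
C8: sp2 ✓
C9: sp2 ✓
C10: sp3
C11: sp3
C12: sp3
C13: sp3
C2, C3, C8, C9 → 4 sp2 carbons.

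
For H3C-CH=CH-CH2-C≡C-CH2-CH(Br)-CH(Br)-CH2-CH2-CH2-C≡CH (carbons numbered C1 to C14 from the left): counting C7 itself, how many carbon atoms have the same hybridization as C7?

8

C7 is sp3 (only σ bonds).
C1: sp3 ✓
C2: sp2
C3: sp2
C4: sp3 ✓
C5: sp
C6: sp
C7: sp3 ✓
C8: sp3 ✓
C9: sp3 ✓
C10: sp3 ✓
C11: sp3 ✓
C12: sp3 ✓
C13: sp
C14: sp
8 carbons are sp3.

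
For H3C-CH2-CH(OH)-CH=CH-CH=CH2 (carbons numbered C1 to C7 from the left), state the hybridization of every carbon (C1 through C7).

C1: 4 σ bonds; 4 regions of electron density → sp3.
C2 is sp3: 4 σ bonds, 4 electron-density regions.
C3: 4 σ bonds — 4 electron domains, sp3.
C4 — 3 σ bonds, plus one π bond. Steric number 3, so sp2.
C5 — 3 σ bonds, plus one π bond. Steric number 3, so sp2.
C6 — 3 σ bonds, plus one π bond. Steric number 3, so sp2.
C7: 3 σ bonds, plus one π bond; 3 regions of electron density → sp2.

C1 sp3, C2 sp3, C3 sp3, C4 sp2, C5 sp2, C6 sp2, C7 sp2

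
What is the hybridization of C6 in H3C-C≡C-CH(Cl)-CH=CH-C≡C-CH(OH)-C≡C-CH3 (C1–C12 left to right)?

sp²

C6 is sp2: 3 σ bonds, plus one π bond, 3 electron-density regions.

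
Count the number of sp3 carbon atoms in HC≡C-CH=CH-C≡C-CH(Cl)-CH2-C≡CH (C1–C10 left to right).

C1: sp
C2: sp
C3: sp2
C4: sp2
C5: sp
C6: sp
C7: sp3 ✓
C8: sp3 ✓
C9: sp
C10: sp
C7, C8 → 2 sp3 carbons.

2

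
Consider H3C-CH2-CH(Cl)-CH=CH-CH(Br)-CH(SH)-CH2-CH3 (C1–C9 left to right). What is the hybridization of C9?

C9: 4 σ bonds; 4 regions of electron density → sp3.

sp3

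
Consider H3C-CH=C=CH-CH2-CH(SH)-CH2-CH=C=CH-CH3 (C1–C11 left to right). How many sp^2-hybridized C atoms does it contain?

4

C1: sp3
C2: sp2 ✓
C3: sp
C4: sp2 ✓
C5: sp3
C6: sp3
C7: sp3
C8: sp2 ✓
C9: sp
C10: sp2 ✓
C11: sp3
C2, C4, C8, C10 → 4 sp2 carbons.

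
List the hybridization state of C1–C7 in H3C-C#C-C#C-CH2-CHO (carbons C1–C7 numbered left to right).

C1 is sp3: 4 σ bonds, 4 electron-density regions.
C2 — 2 σ bonds, plus two π bonds. Steric number 2, so sp.
C3 — 2 σ bonds, plus two π bonds. Steric number 2, so sp.
C4 is sp: 2 σ bonds, plus two π bonds, 2 electron-density regions.
C5 — 2 σ bonds, plus two π bonds. Steric number 2, so sp.
C6 (4 σ bonds) has steric number 4: sp3.
C7 has 3 σ bonds, plus one π bond: steric number 3 → sp2.

C1 sp3, C2 sp, C3 sp, C4 sp, C5 sp, C6 sp3, C7 sp2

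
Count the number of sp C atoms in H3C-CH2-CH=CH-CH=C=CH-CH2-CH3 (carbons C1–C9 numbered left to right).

C1: sp3
C2: sp3
C3: sp2
C4: sp2
C5: sp2
C6: sp ✓
C7: sp2
C8: sp3
C9: sp3
C6 → 1 sp carbon.

1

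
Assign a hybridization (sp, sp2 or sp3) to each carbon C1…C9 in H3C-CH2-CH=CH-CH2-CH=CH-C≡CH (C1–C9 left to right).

C1 sp3, C2 sp3, C3 sp2, C4 sp2, C5 sp3, C6 sp2, C7 sp2, C8 sp, C9 sp

C1: 4 σ bonds; 4 regions of electron density → sp3.
C2 has 4 σ bonds: steric number 4 → sp3.
C3: 3 σ bonds, plus one π bond; 3 regions of electron density → sp2.
C4 carries 3 σ bonds, plus one π bond, giving a steric number of 3, so it is sp2.
C5: 4 σ bonds; 4 regions of electron density → sp3.
C6 — 3 σ bonds, plus one π bond. Steric number 3, so sp2.
C7 — 3 σ bonds, plus one π bond. Steric number 3, so sp2.
C8 — 2 σ bonds, plus two π bonds. Steric number 2, so sp.
C9 carries 2 σ bonds, plus two π bonds, giving a steric number of 2, so it is sp.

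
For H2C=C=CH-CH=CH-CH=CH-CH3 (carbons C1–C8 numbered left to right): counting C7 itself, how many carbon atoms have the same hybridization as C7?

6

C7 is sp2 (one π bond).
C1: sp2 ✓
C2: sp
C3: sp2 ✓
C4: sp2 ✓
C5: sp2 ✓
C6: sp2 ✓
C7: sp2 ✓
C8: sp3
6 carbons are sp2.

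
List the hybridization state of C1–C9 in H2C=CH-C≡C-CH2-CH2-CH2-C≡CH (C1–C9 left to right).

C1 sp2, C2 sp2, C3 sp, C4 sp, C5 sp3, C6 sp3, C7 sp3, C8 sp, C9 sp

C1 carries 3 σ bonds, plus one π bond, giving a steric number of 3, so it is sp2.
C2 carries 3 σ bonds, plus one π bond, giving a steric number of 3, so it is sp2.
C3: 2 σ bonds, plus two π bonds; 2 regions of electron density → sp.
C4 — 2 σ bonds, plus two π bonds. Steric number 2, so sp.
C5 has 4 σ bonds: steric number 4 → sp3.
C6 is sp3: 4 σ bonds, 4 electron-density regions.
C7 — 4 σ bonds. Steric number 4, so sp3.
C8: 2 σ bonds, plus two π bonds — 2 electron domains, sp.
C9 — 2 σ bonds, plus two π bonds. Steric number 2, so sp.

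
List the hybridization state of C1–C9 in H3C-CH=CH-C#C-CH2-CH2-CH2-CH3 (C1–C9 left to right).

C1 sp3, C2 sp2, C3 sp2, C4 sp, C5 sp, C6 sp3, C7 sp3, C8 sp3, C9 sp3

C1 (4 σ bonds) has steric number 4: sp3.
C2: 3 σ bonds, plus one π bond — 3 electron domains, sp2.
C3 carries 3 σ bonds, plus one π bond, giving a steric number of 3, so it is sp2.
C4 carries 2 σ bonds, plus two π bonds, giving a steric number of 2, so it is sp.
C5 is sp: 2 σ bonds, plus two π bonds, 2 electron-density regions.
C6 carries 4 σ bonds, giving a steric number of 4, so it is sp3.
C7 is sp3: 4 σ bonds, 4 electron-density regions.
C8 has 4 σ bonds: steric number 4 → sp3.
C9 carries 4 σ bonds, giving a steric number of 4, so it is sp3.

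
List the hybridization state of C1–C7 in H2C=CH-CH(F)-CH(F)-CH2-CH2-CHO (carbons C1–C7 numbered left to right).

C1 sp2, C2 sp2, C3 sp3, C4 sp3, C5 sp3, C6 sp3, C7 sp2

C1 is sp2: 3 σ bonds, plus one π bond, 3 electron-density regions.
C2 (3 σ bonds, plus one π bond) has steric number 3: sp2.
C3: 4 σ bonds; 4 regions of electron density → sp3.
C4: 4 σ bonds — 4 electron domains, sp3.
C5 has 4 σ bonds: steric number 4 → sp3.
C6 (4 σ bonds) has steric number 4: sp3.
C7 (3 σ bonds, plus one π bond) has steric number 3: sp2.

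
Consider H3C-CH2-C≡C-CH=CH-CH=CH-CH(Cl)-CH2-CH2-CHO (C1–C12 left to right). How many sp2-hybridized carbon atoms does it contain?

C1: sp3
C2: sp3
C3: sp
C4: sp
C5: sp2 ✓
C6: sp2 ✓
C7: sp2 ✓
C8: sp2 ✓
C9: sp3
C10: sp3
C11: sp3
C12: sp2 ✓
C5, C6, C7, C8, C12 → 5 sp2 carbons.

5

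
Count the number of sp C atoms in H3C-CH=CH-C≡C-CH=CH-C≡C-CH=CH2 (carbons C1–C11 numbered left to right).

C1: sp3
C2: sp2
C3: sp2
C4: sp ✓
C5: sp ✓
C6: sp2
C7: sp2
C8: sp ✓
C9: sp ✓
C10: sp2
C11: sp2
C4, C5, C8, C9 → 4 sp carbons.

4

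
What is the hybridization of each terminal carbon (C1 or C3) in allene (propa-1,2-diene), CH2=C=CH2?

Each terminal carbon (C1 or C3) is sp2: 3 σ bonds, plus one π bond, 3 electron-density regions.

sp²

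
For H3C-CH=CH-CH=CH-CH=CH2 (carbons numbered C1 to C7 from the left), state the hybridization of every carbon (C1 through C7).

C1 sp3, C2 sp2, C3 sp2, C4 sp2, C5 sp2, C6 sp2, C7 sp2

C1 (4 σ bonds) has steric number 4: sp3.
C2 has 3 σ bonds, plus one π bond: steric number 3 → sp2.
C3 — 3 σ bonds, plus one π bond. Steric number 3, so sp2.
C4: 3 σ bonds, plus one π bond — 3 electron domains, sp2.
C5 (3 σ bonds, plus one π bond) has steric number 3: sp2.
C6 (3 σ bonds, plus one π bond) has steric number 3: sp2.
C7 carries 3 σ bonds, plus one π bond, giving a steric number of 3, so it is sp2.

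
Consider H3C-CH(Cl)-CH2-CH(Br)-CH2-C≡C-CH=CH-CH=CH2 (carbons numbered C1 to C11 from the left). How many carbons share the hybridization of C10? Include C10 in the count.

C10 is sp2 (one π bond).
C1: sp3
C2: sp3
C3: sp3
C4: sp3
C5: sp3
C6: sp
C7: sp
C8: sp2 ✓
C9: sp2 ✓
C10: sp2 ✓
C11: sp2 ✓
4 carbons are sp2.

4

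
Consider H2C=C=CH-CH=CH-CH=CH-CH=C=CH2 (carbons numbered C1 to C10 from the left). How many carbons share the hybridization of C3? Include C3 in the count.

C3 is sp2 (one π bond).
C1: sp2 ✓
C2: sp
C3: sp2 ✓
C4: sp2 ✓
C5: sp2 ✓
C6: sp2 ✓
C7: sp2 ✓
C8: sp2 ✓
C9: sp
C10: sp2 ✓
8 carbons are sp2.

8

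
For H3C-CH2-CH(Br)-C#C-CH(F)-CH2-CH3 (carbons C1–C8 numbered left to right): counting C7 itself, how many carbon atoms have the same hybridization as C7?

C7 is sp3 (only σ bonds).
C1: sp3 ✓
C2: sp3 ✓
C3: sp3 ✓
C4: sp
C5: sp
C6: sp3 ✓
C7: sp3 ✓
C8: sp3 ✓
6 carbons are sp3.

6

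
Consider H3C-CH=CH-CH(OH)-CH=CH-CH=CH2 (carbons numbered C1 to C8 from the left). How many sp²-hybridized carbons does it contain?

6

C1: sp3
C2: sp2 ✓
C3: sp2 ✓
C4: sp3
C5: sp2 ✓
C6: sp2 ✓
C7: sp2 ✓
C8: sp2 ✓
C2, C3, C5, C6, C7, C8 → 6 sp2 carbons.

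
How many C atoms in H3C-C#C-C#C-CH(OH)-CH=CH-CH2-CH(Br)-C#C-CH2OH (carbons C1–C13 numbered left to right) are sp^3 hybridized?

C1: sp3 ✓
C2: sp
C3: sp
C4: sp
C5: sp
C6: sp3 ✓
C7: sp2
C8: sp2
C9: sp3 ✓
C10: sp3 ✓
C11: sp
C12: sp
C13: sp3 ✓
C1, C6, C9, C10, C13 → 5 sp3 carbons.

5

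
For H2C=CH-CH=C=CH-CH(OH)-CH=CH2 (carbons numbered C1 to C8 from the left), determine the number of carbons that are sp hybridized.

1

C1: sp2
C2: sp2
C3: sp2
C4: sp ✓
C5: sp2
C6: sp3
C7: sp2
C8: sp2
C4 → 1 sp carbon.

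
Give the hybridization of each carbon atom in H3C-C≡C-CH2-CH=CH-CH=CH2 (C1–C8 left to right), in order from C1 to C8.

C1 has 4 σ bonds: steric number 4 → sp3.
C2 — 2 σ bonds, plus two π bonds. Steric number 2, so sp.
C3: 2 σ bonds, plus two π bonds — 2 electron domains, sp.
C4 has 4 σ bonds: steric number 4 → sp3.
C5 carries 3 σ bonds, plus one π bond, giving a steric number of 3, so it is sp2.
C6 has 3 σ bonds, plus one π bond: steric number 3 → sp2.
C7 is sp2: 3 σ bonds, plus one π bond, 3 electron-density regions.
C8 — 3 σ bonds, plus one π bond. Steric number 3, so sp2.

C1 sp3, C2 sp, C3 sp, C4 sp3, C5 sp2, C6 sp2, C7 sp2, C8 sp2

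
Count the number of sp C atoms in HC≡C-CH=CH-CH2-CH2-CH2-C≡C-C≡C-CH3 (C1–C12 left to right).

6

C1: sp ✓
C2: sp ✓
C3: sp2
C4: sp2
C5: sp3
C6: sp3
C7: sp3
C8: sp ✓
C9: sp ✓
C10: sp ✓
C11: sp ✓
C12: sp3
C1, C2, C8, C9, C10, C11 → 6 sp carbons.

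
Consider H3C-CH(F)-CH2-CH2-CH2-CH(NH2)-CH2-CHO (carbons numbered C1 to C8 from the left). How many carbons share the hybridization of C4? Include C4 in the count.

C4 is sp3 (only σ bonds).
C1: sp3 ✓
C2: sp3 ✓
C3: sp3 ✓
C4: sp3 ✓
C5: sp3 ✓
C6: sp3 ✓
C7: sp3 ✓
C8: sp2
7 carbons are sp3.

7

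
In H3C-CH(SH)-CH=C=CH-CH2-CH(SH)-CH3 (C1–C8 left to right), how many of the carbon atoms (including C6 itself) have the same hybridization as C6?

5

C6 is sp3 (only σ bonds).
C1: sp3 ✓
C2: sp3 ✓
C3: sp2
C4: sp
C5: sp2
C6: sp3 ✓
C7: sp3 ✓
C8: sp3 ✓
5 carbons are sp3.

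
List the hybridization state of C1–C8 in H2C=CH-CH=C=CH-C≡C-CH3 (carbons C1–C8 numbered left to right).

C1 sp2, C2 sp2, C3 sp2, C4 sp, C5 sp2, C6 sp, C7 sp, C8 sp3

C1 — 3 σ bonds, plus one π bond. Steric number 3, so sp2.
C2 carries 3 σ bonds, plus one π bond, giving a steric number of 3, so it is sp2.
C3 carries 3 σ bonds, plus one π bond, giving a steric number of 3, so it is sp2.
C4 carries 2 σ bonds, plus two π bonds, giving a steric number of 2, so it is sp.
C5 is sp2: 3 σ bonds, plus one π bond, 3 electron-density regions.
C6 — 2 σ bonds, plus two π bonds. Steric number 2, so sp.
C7: 2 σ bonds, plus two π bonds — 2 electron domains, sp.
C8: 4 σ bonds — 4 electron domains, sp3.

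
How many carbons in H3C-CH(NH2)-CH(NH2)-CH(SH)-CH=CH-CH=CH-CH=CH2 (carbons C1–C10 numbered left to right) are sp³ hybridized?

4

C1: sp3 ✓
C2: sp3 ✓
C3: sp3 ✓
C4: sp3 ✓
C5: sp2
C6: sp2
C7: sp2
C8: sp2
C9: sp2
C10: sp2
C1, C2, C3, C4 → 4 sp3 carbons.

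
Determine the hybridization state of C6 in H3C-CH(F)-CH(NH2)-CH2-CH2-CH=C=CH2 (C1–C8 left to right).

sp²

C6 has 3 σ bonds, plus one π bond: steric number 3 → sp2.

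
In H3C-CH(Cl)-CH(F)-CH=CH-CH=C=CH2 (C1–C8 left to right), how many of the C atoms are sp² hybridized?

C1: sp3
C2: sp3
C3: sp3
C4: sp2 ✓
C5: sp2 ✓
C6: sp2 ✓
C7: sp
C8: sp2 ✓
C4, C5, C6, C8 → 4 sp2 carbons.

4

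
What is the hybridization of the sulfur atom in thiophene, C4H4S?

sp2

Analogous to furan: one S lone pair in the aromatic π system, S is sp2.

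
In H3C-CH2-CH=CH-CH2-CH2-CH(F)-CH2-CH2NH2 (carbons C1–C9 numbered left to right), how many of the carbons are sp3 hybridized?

7

C1: sp3 ✓
C2: sp3 ✓
C3: sp2
C4: sp2
C5: sp3 ✓
C6: sp3 ✓
C7: sp3 ✓
C8: sp3 ✓
C9: sp3 ✓
C1, C2, C5, C6, C7, C8, C9 → 7 sp3 carbons.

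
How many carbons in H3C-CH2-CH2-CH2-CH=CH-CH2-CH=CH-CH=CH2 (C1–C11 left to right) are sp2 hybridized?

6

C1: sp3
C2: sp3
C3: sp3
C4: sp3
C5: sp2 ✓
C6: sp2 ✓
C7: sp3
C8: sp2 ✓
C9: sp2 ✓
C10: sp2 ✓
C11: sp2 ✓
C5, C6, C8, C9, C10, C11 → 6 sp2 carbons.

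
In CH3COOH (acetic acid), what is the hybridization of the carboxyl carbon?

sp^2

The carboxyl carbon has 3 σ bonds, plus one π bond: steric number 3 → sp2.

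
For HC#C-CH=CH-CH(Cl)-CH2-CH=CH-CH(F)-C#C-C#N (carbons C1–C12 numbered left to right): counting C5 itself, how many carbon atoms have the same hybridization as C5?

3

C5 is sp3 (only σ bonds).
C1: sp
C2: sp
C3: sp2
C4: sp2
C5: sp3 ✓
C6: sp3 ✓
C7: sp2
C8: sp2
C9: sp3 ✓
C10: sp
C11: sp
C12: sp
3 carbons are sp3.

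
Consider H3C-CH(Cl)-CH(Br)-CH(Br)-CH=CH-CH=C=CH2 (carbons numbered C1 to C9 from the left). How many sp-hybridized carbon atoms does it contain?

C1: sp3
C2: sp3
C3: sp3
C4: sp3
C5: sp2
C6: sp2
C7: sp2
C8: sp ✓
C9: sp2
C8 → 1 sp carbon.

1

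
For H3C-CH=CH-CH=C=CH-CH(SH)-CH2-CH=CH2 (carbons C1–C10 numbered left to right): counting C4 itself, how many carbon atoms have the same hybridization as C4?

C4 is sp2 (one π bond).
C1: sp3
C2: sp2 ✓
C3: sp2 ✓
C4: sp2 ✓
C5: sp
C6: sp2 ✓
C7: sp3
C8: sp3
C9: sp2 ✓
C10: sp2 ✓
6 carbons are sp2.

6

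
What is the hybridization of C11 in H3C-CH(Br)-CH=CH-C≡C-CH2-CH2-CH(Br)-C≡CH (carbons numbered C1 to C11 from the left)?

C11 is sp: 2 σ bonds, plus two π bonds, 2 electron-density regions.

sp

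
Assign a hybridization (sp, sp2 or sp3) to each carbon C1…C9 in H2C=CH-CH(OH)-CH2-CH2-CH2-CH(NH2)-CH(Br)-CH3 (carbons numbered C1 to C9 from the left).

C1 sp2, C2 sp2, C3 sp3, C4 sp3, C5 sp3, C6 sp3, C7 sp3, C8 sp3, C9 sp3

C1 — 3 σ bonds, plus one π bond. Steric number 3, so sp2.
C2 — 3 σ bonds, plus one π bond. Steric number 3, so sp2.
C3 has 4 σ bonds: steric number 4 → sp3.
C4 has 4 σ bonds: steric number 4 → sp3.
C5 is sp3: 4 σ bonds, 4 electron-density regions.
C6: 4 σ bonds — 4 electron domains, sp3.
C7 is sp3: 4 σ bonds, 4 electron-density regions.
C8 — 4 σ bonds. Steric number 4, so sp3.
C9 is sp3: 4 σ bonds, 4 electron-density regions.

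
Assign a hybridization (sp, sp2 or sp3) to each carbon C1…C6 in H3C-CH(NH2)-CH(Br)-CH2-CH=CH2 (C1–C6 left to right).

C1 carries 4 σ bonds, giving a steric number of 4, so it is sp3.
C2 is sp3: 4 σ bonds, 4 electron-density regions.
C3 has 4 σ bonds: steric number 4 → sp3.
C4 has 4 σ bonds: steric number 4 → sp3.
C5: 3 σ bonds, plus one π bond — 3 electron domains, sp2.
C6 (3 σ bonds, plus one π bond) has steric number 3: sp2.

C1 sp3, C2 sp3, C3 sp3, C4 sp3, C5 sp2, C6 sp2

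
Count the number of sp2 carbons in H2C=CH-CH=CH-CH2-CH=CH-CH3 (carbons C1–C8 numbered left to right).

6

C1: sp2 ✓
C2: sp2 ✓
C3: sp2 ✓
C4: sp2 ✓
C5: sp3
C6: sp2 ✓
C7: sp2 ✓
C8: sp3
C1, C2, C3, C4, C6, C7 → 6 sp2 carbons.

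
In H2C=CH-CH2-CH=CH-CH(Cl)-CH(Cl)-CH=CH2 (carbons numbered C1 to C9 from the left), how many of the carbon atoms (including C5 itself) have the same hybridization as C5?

C5 is sp2 (one π bond).
C1: sp2 ✓
C2: sp2 ✓
C3: sp3
C4: sp2 ✓
C5: sp2 ✓
C6: sp3
C7: sp3
C8: sp2 ✓
C9: sp2 ✓
6 carbons are sp2.

6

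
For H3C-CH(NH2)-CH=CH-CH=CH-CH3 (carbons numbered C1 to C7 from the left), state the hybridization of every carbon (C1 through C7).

C1 is sp3: 4 σ bonds, 4 electron-density regions.
C2: 4 σ bonds; 4 regions of electron density → sp3.
C3 is sp2: 3 σ bonds, plus one π bond, 3 electron-density regions.
C4: 3 σ bonds, plus one π bond — 3 electron domains, sp2.
C5 is sp2: 3 σ bonds, plus one π bond, 3 electron-density regions.
C6 (3 σ bonds, plus one π bond) has steric number 3: sp2.
C7 — 4 σ bonds. Steric number 4, so sp3.

C1 sp3, C2 sp3, C3 sp2, C4 sp2, C5 sp2, C6 sp2, C7 sp3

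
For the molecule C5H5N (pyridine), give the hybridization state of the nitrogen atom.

N has two σ bonds and one lone pair in the ring plane (steric number 3 → sp2); its p orbital contributes one electron to the aromatic π system via the C=N double bond.

sp2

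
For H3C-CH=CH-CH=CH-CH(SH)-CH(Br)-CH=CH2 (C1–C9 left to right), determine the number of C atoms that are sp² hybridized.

6

C1: sp3
C2: sp2 ✓
C3: sp2 ✓
C4: sp2 ✓
C5: sp2 ✓
C6: sp3
C7: sp3
C8: sp2 ✓
C9: sp2 ✓
C2, C3, C4, C5, C8, C9 → 6 sp2 carbons.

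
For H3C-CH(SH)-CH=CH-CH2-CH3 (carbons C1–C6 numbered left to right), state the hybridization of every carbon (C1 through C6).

C1 (4 σ bonds) has steric number 4: sp3.
C2 carries 4 σ bonds, giving a steric number of 4, so it is sp3.
C3: 3 σ bonds, plus one π bond — 3 electron domains, sp2.
C4 has 3 σ bonds, plus one π bond: steric number 3 → sp2.
C5 has 4 σ bonds: steric number 4 → sp3.
C6 (4 σ bonds) has steric number 4: sp3.

C1 sp3, C2 sp3, C3 sp2, C4 sp2, C5 sp3, C6 sp3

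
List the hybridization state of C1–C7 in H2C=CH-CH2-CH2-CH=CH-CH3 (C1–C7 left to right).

C1 sp2, C2 sp2, C3 sp3, C4 sp3, C5 sp2, C6 sp2, C7 sp3

C1: 3 σ bonds, plus one π bond; 3 regions of electron density → sp2.
C2: 3 σ bonds, plus one π bond — 3 electron domains, sp2.
C3 has 4 σ bonds: steric number 4 → sp3.
C4: 4 σ bonds — 4 electron domains, sp3.
C5: 3 σ bonds, plus one π bond — 3 electron domains, sp2.
C6 has 3 σ bonds, plus one π bond: steric number 3 → sp2.
C7 is sp3: 4 σ bonds, 4 electron-density regions.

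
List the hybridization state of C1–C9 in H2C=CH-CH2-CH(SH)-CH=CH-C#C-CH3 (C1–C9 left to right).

C1 sp2, C2 sp2, C3 sp3, C4 sp3, C5 sp2, C6 sp2, C7 sp, C8 sp, C9 sp3

C1 (3 σ bonds, plus one π bond) has steric number 3: sp2.
C2 (3 σ bonds, plus one π bond) has steric number 3: sp2.
C3: 4 σ bonds — 4 electron domains, sp3.
C4 has 4 σ bonds: steric number 4 → sp3.
C5 has 3 σ bonds, plus one π bond: steric number 3 → sp2.
C6 is sp2: 3 σ bonds, plus one π bond, 3 electron-density regions.
C7: 2 σ bonds, plus two π bonds; 2 regions of electron density → sp.
C8 has 2 σ bonds, plus two π bonds: steric number 2 → sp.
C9 carries 4 σ bonds, giving a steric number of 4, so it is sp3.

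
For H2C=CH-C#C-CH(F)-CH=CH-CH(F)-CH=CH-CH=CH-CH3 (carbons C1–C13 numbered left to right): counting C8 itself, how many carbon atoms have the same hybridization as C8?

C8 is sp3 (only σ bonds).
C1: sp2
C2: sp2
C3: sp
C4: sp
C5: sp3 ✓
C6: sp2
C7: sp2
C8: sp3 ✓
C9: sp2
C10: sp2
C11: sp2
C12: sp2
C13: sp3 ✓
3 carbons are sp3.

3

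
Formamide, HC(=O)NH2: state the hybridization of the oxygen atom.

sp^2

The oxygen atom is sp2: 1 σ bond and 2 lone pairs, plus one π bond, 3 electron-density regions.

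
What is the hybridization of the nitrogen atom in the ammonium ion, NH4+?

sp3

Four σ bonds, no lone pair → sp3, tetrahedral.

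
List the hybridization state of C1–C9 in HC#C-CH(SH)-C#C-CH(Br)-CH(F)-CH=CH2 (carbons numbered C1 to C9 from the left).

C1: 2 σ bonds, plus two π bonds; 2 regions of electron density → sp.
C2: 2 σ bonds, plus two π bonds — 2 electron domains, sp.
C3 carries 4 σ bonds, giving a steric number of 4, so it is sp3.
C4 is sp: 2 σ bonds, plus two π bonds, 2 electron-density regions.
C5 is sp: 2 σ bonds, plus two π bonds, 2 electron-density regions.
C6 — 4 σ bonds. Steric number 4, so sp3.
C7 has 4 σ bonds: steric number 4 → sp3.
C8: 3 σ bonds, plus one π bond; 3 regions of electron density → sp2.
C9 — 3 σ bonds, plus one π bond. Steric number 3, so sp2.

C1 sp, C2 sp, C3 sp3, C4 sp, C5 sp, C6 sp3, C7 sp3, C8 sp2, C9 sp2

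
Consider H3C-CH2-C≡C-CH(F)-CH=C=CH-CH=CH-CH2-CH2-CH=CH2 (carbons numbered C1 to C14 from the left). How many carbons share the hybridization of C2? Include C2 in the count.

5

C2 is sp3 (only σ bonds).
C1: sp3 ✓
C2: sp3 ✓
C3: sp
C4: sp
C5: sp3 ✓
C6: sp2
C7: sp
C8: sp2
C9: sp2
C10: sp2
C11: sp3 ✓
C12: sp3 ✓
C13: sp2
C14: sp2
5 carbons are sp3.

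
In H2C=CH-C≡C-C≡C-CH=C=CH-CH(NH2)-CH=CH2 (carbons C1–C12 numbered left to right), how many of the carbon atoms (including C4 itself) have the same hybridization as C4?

5

C4 is sp (two π bonds).
C1: sp2
C2: sp2
C3: sp ✓
C4: sp ✓
C5: sp ✓
C6: sp ✓
C7: sp2
C8: sp ✓
C9: sp2
C10: sp3
C11: sp2
C12: sp2
5 carbons are sp.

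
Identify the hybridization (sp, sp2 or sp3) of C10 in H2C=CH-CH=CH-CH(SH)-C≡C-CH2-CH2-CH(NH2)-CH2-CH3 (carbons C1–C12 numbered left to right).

sp³

C10: 4 σ bonds — 4 electron domains, sp3.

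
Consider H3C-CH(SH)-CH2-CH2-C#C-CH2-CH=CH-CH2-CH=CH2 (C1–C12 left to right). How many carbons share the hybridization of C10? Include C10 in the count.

C10 is sp3 (only σ bonds).
C1: sp3 ✓
C2: sp3 ✓
C3: sp3 ✓
C4: sp3 ✓
C5: sp
C6: sp
C7: sp3 ✓
C8: sp2
C9: sp2
C10: sp3 ✓
C11: sp2
C12: sp2
6 carbons are sp3.

6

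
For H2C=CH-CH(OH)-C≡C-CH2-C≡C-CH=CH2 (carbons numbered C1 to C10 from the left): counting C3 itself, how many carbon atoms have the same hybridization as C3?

C3 is sp3 (only σ bonds).
C1: sp2
C2: sp2
C3: sp3 ✓
C4: sp
C5: sp
C6: sp3 ✓
C7: sp
C8: sp
C9: sp2
C10: sp2
2 carbons are sp3.

2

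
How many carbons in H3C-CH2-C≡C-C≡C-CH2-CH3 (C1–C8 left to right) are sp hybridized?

C1: sp3
C2: sp3
C3: sp ✓
C4: sp ✓
C5: sp ✓
C6: sp ✓
C7: sp3
C8: sp3
C3, C4, C5, C6 → 4 sp carbons.

4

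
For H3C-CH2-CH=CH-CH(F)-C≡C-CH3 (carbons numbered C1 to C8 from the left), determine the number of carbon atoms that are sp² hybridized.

2

C1: sp3
C2: sp3
C3: sp2 ✓
C4: sp2 ✓
C5: sp3
C6: sp
C7: sp
C8: sp3
C3, C4 → 2 sp2 carbons.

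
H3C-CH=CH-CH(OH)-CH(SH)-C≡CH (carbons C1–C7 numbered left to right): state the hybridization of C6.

sp

C6 (2 σ bonds, plus two π bonds) has steric number 2: sp.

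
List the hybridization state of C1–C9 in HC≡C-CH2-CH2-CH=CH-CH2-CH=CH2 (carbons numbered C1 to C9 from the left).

C1: 2 σ bonds, plus two π bonds; 2 regions of electron density → sp.
C2 (2 σ bonds, plus two π bonds) has steric number 2: sp.
C3 is sp3: 4 σ bonds, 4 electron-density regions.
C4: 4 σ bonds; 4 regions of electron density → sp3.
C5 — 3 σ bonds, plus one π bond. Steric number 3, so sp2.
C6 has 3 σ bonds, plus one π bond: steric number 3 → sp2.
C7: 4 σ bonds — 4 electron domains, sp3.
C8 is sp2: 3 σ bonds, plus one π bond, 3 electron-density regions.
C9: 3 σ bonds, plus one π bond — 3 electron domains, sp2.

C1 sp, C2 sp, C3 sp3, C4 sp3, C5 sp2, C6 sp2, C7 sp3, C8 sp2, C9 sp2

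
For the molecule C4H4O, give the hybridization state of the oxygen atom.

One O lone pair is in the aromatic π system (p orbital), the other is in an sp2 hybrid in the ring plane; O has two σ bonds + one in-plane lone pair → sp2.

sp^2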